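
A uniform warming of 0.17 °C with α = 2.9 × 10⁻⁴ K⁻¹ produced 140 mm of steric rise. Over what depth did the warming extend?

about 2840 m

H = Δh/(αΔT) = 0.14 / (2.9×10⁻⁴ × 0.17) ≈ 2840 m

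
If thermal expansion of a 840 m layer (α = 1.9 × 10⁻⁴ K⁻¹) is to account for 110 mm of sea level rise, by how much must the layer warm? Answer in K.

about 0.689 K

ΔT = Δh/(αH) = 0.11 / (1.9×10⁻⁴ × 840) ≈ 0.6892 K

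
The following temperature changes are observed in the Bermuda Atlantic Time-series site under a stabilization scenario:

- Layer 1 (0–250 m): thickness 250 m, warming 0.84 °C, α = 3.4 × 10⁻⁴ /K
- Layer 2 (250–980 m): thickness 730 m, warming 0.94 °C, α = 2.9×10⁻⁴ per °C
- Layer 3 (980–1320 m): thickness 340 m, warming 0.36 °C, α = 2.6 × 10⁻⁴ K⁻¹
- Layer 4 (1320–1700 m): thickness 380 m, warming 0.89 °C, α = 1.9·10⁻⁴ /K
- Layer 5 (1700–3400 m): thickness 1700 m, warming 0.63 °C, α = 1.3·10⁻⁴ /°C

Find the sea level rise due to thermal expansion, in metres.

Layer 1: 0.84 × 250 × 3.4×10⁻⁴ = 0.07140 m
250–980 m: 2.9×10⁻⁴ × 730 × 0.94 = 0.198998 m
0.36 × 340 × 2.6×10⁻⁴ = 0.031824 m
Layer 4: 0.89 × 1.9×10⁻⁴ × 380 = 0.064258 m
0.63 × 1.3×10⁻⁴ × 1700 = 0.13923 m
Δh = 0.07140 + 0.198998 + 0.031824 + 0.064258 + 0.13923 = 0.50571 m ≈ 0.506 m

Δh ≈ 0.506 m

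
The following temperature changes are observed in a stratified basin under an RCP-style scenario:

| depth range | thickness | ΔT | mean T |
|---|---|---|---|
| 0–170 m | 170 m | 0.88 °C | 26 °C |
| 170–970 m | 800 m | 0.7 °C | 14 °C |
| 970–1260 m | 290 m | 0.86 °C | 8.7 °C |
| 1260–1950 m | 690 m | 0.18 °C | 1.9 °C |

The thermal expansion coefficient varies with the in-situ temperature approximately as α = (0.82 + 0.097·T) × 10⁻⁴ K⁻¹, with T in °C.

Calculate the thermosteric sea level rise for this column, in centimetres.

Layer 1: α = (0.82 + 0.097×26)×10⁻⁴ = 3.342×10⁻⁴ K⁻¹
Layer 2: α = (0.82 + 0.097×14)×10⁻⁴ = 2.178×10⁻⁴ K⁻¹
Layer 3: α = (0.82 + 0.097×8.7)×10⁻⁴ = 1.6639×10⁻⁴ K⁻¹
Layer 4: α = (0.82 + 0.097×1.9)×10⁻⁴ = 1.0043×10⁻⁴ K⁻¹
170 × 3.342×10⁻⁴ × 0.88 = 0.04999632 m
170–970 m: 2.178×10⁻⁴ × 0.7 × 800 = 0.121968 m
970–1260 m: 0.86 × 290 × 1.6639×10⁻⁴ = 0.041497666 m
1260–1950 m: 0.18 × 690 × 1.0043×10⁻⁴ = 0.012473406 m
Δh = 0.04999632 + 0.121968 + 0.041497666 + 0.012473406 = 0.225935392 m

22.6 cm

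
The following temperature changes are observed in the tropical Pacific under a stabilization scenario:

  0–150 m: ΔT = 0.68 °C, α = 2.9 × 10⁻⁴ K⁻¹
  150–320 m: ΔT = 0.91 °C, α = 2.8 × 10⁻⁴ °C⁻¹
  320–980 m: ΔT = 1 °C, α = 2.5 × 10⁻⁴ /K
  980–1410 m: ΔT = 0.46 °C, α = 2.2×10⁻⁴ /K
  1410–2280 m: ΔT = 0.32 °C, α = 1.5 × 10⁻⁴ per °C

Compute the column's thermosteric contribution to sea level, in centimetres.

Δh ≈ 32.3 cm

Layer 1: 0.68 × 2.9×10⁻⁴ × 150 = 0.02958 m
150–320 m: 0.91 × 170 × 2.8×10⁻⁴ = 0.043316 m
Layer 3: 660 × 2.5×10⁻⁴ × 1 = 0.16500 m
2.2×10⁻⁴ × 0.46 × 430 = 0.043516 m
870 × 0.32 × 1.5×10⁻⁴ = 0.04176 m
Δh = 0.02958 + 0.043316 + 0.16500 + 0.043516 + 0.04176 = 0.323172 m ≈ 32.3 cm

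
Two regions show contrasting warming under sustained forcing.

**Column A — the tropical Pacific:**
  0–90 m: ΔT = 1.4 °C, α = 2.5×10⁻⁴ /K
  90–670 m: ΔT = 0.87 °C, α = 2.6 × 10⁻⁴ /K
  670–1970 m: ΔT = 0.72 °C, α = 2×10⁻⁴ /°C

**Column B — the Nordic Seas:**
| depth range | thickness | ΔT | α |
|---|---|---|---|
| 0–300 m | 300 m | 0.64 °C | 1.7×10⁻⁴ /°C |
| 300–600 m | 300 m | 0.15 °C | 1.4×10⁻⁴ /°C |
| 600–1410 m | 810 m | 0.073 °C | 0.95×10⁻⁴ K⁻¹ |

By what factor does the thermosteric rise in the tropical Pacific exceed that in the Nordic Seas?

≈ 7.85×

A Layer 1: 90 × 2.5×10⁻⁴ × 1.4 = 0.03150 m
A 90–670 m: 580 × 0.87 × 2.6×10⁻⁴ = 0.131196 m
A Layer 3: 0.72 × 1300 × 2×10⁻⁴ = 0.18720 m
A total: 0.349896 m
B 0–300 m: 0.64 × 300 × 1.7×10⁻⁴ = 0.03264 m
B Layer 2: 1.4×10⁻⁴ × 300 × 0.15 = 0.00630 m
B Layer 3: 0.073 × 810 × 0.95×10⁻⁴ = 0.00561735 m
B total: 0.04455735 m
Ratio: 0.349896 / 0.04455735 ≈ 7.853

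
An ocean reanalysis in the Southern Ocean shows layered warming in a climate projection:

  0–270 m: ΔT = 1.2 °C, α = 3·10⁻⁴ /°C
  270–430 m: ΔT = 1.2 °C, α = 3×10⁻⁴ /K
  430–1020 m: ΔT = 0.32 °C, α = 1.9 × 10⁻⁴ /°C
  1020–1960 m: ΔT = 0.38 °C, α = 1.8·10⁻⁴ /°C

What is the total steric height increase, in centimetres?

0–270 m: 3×10⁻⁴ × 270 × 1.2 = 0.09720 m
270–430 m: 160 × 3×10⁻⁴ × 1.2 = 0.05760 m
Layer 3: 0.32 × 1.9×10⁻⁴ × 590 = 0.035872 m
Layer 4: 0.38 × 1.8×10⁻⁴ × 940 = 0.064296 m
Δh = 0.09720 + 0.05760 + 0.035872 + 0.064296 = 0.254968 m ≈ 25.5 cm

about 25.5 cm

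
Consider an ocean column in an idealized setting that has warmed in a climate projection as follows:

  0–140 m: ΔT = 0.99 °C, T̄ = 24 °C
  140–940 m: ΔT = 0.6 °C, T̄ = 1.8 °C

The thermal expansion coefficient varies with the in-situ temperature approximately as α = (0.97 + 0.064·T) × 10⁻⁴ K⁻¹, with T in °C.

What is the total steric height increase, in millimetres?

Layer 1: α = (0.97 + 0.064×24)×10⁻⁴ = 2.506×10⁻⁴ K⁻¹
Layer 2: α = (0.97 + 0.064×1.8)×10⁻⁴ = 1.0852×10⁻⁴ K⁻¹
Layer 1: 2.506×10⁻⁴ × 140 × 0.99 = 0.03473316 m
140–940 m: 1.0852×10⁻⁴ × 800 × 0.6 = 0.0520896 m
Δh = 0.03473316 + 0.0520896 = 0.08682276 m

86.8 mm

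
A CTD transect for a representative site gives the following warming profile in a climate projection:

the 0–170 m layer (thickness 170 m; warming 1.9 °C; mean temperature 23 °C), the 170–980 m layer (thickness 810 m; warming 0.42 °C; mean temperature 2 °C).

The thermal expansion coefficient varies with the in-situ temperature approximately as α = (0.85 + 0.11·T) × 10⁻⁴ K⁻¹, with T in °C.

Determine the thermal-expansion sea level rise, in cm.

Layer 1: α = (0.85 + 0.11×23)×10⁻⁴ = 3.38×10⁻⁴ K⁻¹
Layer 2: α = (0.85 + 0.11×2)×10⁻⁴ = 1.07×10⁻⁴ K⁻¹
Layer 1: 1.9 × 170 × 3.38×10⁻⁴ = 0.109174 m
Layer 2: 1.07×10⁻⁴ × 0.42 × 810 = 0.0364014 m
Δh = 0.109174 + 0.0364014 = 0.1455754 m

14.6 cm of thermosteric rise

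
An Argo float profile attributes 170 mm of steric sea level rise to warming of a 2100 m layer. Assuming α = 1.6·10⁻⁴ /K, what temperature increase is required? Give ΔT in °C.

ΔT ≈ 0.51 °C

ΔT = Δh/(αH) = 0.17 / (1.6×10⁻⁴ × 2100) ≈ 0.5060 °C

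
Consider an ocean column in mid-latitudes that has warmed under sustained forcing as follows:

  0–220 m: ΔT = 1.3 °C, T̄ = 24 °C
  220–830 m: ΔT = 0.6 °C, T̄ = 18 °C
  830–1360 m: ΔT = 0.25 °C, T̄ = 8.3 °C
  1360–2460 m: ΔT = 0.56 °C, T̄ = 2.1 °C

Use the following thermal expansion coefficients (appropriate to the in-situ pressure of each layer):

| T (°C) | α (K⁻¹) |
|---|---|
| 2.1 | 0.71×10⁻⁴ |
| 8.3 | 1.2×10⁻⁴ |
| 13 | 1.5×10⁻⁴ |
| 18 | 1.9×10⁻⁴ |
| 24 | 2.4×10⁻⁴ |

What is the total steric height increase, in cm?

19.8 cm of thermosteric rise

Layer 1 at 24 °C → α = 2.4×10⁻⁴ K⁻¹
Layer 2 at 18 °C → α = 1.9×10⁻⁴ K⁻¹
Layer 3 at 8.3 °C → α = 1.2×10⁻⁴ K⁻¹
Layer 4 at 2.1 °C → α = 0.71×10⁻⁴ K⁻¹
Layer 1: 220 × 2.4×10⁻⁴ × 1.3 = 0.06864 m
220–830 m: 0.6 × 1.9×10⁻⁴ × 610 = 0.06954 m
830–1360 m: 1.2×10⁻⁴ × 530 × 0.25 = 0.01590 m
0.71×10⁻⁴ × 1100 × 0.56 = 0.043736 m
Δh = 0.06864 + 0.06954 + 0.01590 + 0.043736 = 0.197816 m ≈ 19.8 cm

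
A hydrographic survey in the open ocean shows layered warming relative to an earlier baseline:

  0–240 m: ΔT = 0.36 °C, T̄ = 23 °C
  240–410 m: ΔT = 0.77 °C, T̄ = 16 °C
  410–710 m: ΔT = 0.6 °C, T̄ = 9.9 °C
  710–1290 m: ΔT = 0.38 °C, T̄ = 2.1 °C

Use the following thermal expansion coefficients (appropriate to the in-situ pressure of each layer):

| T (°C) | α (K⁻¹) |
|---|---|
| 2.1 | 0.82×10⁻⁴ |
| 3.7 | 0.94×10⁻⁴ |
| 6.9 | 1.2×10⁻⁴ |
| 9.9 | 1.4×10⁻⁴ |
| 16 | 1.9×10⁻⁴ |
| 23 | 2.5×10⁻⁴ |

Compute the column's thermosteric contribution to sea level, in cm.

Layer 1 at 23 °C → α = 2.5×10⁻⁴ K⁻¹
Layer 2 at 16 °C → α = 1.9×10⁻⁴ K⁻¹
Layer 3 at 9.9 °C → α = 1.4×10⁻⁴ K⁻¹
Layer 4 at 2.1 °C → α = 0.82×10⁻⁴ K⁻¹
2.5×10⁻⁴ × 240 × 0.36 = 0.02160 m
240–410 m: 170 × 0.77 × 1.9×10⁻⁴ = 0.024871 m
Layer 3: 1.4×10⁻⁴ × 300 × 0.6 = 0.02520 m
Layer 4: 0.82×10⁻⁴ × 580 × 0.38 = 0.0180728 m
Δh = 0.02160 + 0.024871 + 0.02520 + 0.0180728 = 0.0897438 m

about 8.97 cm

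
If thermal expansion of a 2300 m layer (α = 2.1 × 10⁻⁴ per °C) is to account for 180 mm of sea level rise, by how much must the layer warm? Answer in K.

ΔT = Δh/(αH) = 0.18 / (2.1×10⁻⁴ × 2300) ≈ 0.3727 K

about 0.373 K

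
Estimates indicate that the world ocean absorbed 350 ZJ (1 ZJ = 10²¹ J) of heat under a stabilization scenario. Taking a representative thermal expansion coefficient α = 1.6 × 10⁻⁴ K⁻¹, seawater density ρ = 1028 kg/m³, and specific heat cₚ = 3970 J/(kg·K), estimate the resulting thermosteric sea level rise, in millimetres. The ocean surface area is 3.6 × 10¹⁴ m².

Δh = 38.1 mm

Per unit area: Q = 350×10²¹ / (3.6×10¹⁴) ≈ 9.722×10⁸ J/m²
Δh = αQ/(ρcₚ) = 1.6×10⁻⁴ × 9.722×10⁸ / (1028 × 3970) ≈ 0.038115 m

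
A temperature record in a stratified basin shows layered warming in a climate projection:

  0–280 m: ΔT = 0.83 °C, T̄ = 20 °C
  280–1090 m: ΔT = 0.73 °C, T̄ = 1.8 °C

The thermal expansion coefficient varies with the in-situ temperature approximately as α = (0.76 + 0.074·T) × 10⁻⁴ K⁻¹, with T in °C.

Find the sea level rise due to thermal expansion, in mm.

about 105 mm

Layer 1: α = (0.76 + 0.074×20)×10⁻⁴ = 2.24×10⁻⁴ K⁻¹
Layer 2: α = (0.76 + 0.074×1.8)×10⁻⁴ = 0.8932×10⁻⁴ K⁻¹
280 × 2.24×10⁻⁴ × 0.83 = 0.0520576 m
280–1090 m: 0.8932×10⁻⁴ × 0.73 × 810 = 0.052814916 m
Δh = 0.0520576 + 0.052814916 = 0.104872516 m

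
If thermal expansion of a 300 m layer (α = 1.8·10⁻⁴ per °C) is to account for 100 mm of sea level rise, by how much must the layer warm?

1.85 K

ΔT = Δh/(αH) = 0.1 / (1.8×10⁻⁴ × 300) ≈ 1.852 K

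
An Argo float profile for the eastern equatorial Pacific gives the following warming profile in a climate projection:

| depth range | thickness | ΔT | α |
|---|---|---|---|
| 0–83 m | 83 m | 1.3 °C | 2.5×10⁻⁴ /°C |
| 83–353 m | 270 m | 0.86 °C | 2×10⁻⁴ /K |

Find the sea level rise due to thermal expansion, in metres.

Δh ≈ 0.0734 m

0–83 m: 83 × 2.5×10⁻⁴ × 1.3 = 0.026975 m
83–353 m: 270 × 0.86 × 2×10⁻⁴ = 0.04644 m
Δh = 0.026975 + 0.04644 = 0.073415 m ≈ 0.0734 m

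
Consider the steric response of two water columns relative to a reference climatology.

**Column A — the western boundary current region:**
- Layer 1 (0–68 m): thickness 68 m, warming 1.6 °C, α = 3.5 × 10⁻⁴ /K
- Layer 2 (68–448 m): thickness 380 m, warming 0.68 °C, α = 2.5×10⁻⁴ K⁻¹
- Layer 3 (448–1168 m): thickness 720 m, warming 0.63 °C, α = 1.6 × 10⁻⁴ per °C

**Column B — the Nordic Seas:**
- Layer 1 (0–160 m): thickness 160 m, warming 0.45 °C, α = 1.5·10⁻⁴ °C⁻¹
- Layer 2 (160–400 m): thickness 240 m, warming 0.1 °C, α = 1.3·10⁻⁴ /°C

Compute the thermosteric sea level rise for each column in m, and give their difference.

A Layer 1: 1.6 × 68 × 3.5×10⁻⁴ = 0.03808 m
A 380 × 0.68 × 2.5×10⁻⁴ = 0.06460 m
A 720 × 0.63 × 1.6×10⁻⁴ = 0.072576 m
A total: 0.175256 m
B Layer 1: 160 × 0.45 × 1.5×10⁻⁴ = 0.01080 m
B Layer 2: 240 × 1.3×10⁻⁴ × 0.1 = 0.00312 m
B total: 0.01392 m
Difference: 0.175256 − 0.01392 = 0.161336 m

Δh_A ≈ 0.18 m, Δh_B ≈ 0.014 m; difference ≈ 0.16 m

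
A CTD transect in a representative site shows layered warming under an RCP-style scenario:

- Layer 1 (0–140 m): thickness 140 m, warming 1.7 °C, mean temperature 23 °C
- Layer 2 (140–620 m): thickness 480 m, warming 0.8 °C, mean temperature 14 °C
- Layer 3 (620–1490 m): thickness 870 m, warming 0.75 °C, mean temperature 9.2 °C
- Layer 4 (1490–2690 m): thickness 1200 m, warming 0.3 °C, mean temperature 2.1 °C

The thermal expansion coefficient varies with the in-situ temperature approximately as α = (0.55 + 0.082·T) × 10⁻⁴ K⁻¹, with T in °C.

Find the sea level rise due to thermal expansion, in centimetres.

23.4 cm

Layer 1: α = (0.55 + 0.082×23)×10⁻⁴ = 2.436×10⁻⁴ K⁻¹
Layer 2: α = (0.55 + 0.082×14)×10⁻⁴ = 1.698×10⁻⁴ K⁻¹
Layer 3: α = (0.55 + 0.082×9.2)×10⁻⁴ = 1.3044×10⁻⁴ K⁻¹
Layer 4: α = (0.55 + 0.082×2.1)×10⁻⁴ = 0.7222×10⁻⁴ K⁻¹
Layer 1: 140 × 1.7 × 2.436×10⁻⁴ = 0.0579768 m
140–620 m: 0.8 × 1.698×10⁻⁴ × 480 = 0.0652032 m
620–1490 m: 0.75 × 870 × 1.3044×10⁻⁴ = 0.0851121 m
1490–2690 m: 0.7222×10⁻⁴ × 0.3 × 1200 = 0.0259992 m
Δh = 0.0579768 + 0.0652032 + 0.0851121 + 0.0259992 = 0.2342913 m ≈ 23.4 cm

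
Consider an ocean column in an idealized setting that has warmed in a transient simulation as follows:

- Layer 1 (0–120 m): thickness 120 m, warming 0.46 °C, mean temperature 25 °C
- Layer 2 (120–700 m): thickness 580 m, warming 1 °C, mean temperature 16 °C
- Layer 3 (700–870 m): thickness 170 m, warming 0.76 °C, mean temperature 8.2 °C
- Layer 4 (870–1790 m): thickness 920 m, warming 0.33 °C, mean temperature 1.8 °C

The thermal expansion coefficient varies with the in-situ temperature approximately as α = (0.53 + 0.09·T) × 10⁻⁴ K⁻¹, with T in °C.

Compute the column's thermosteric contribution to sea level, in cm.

Layer 1: α = (0.53 + 0.09×25)×10⁻⁴ = 2.78×10⁻⁴ K⁻¹
Layer 2: α = (0.53 + 0.09×16)×10⁻⁴ = 1.97×10⁻⁴ K⁻¹
Layer 3: α = (0.53 + 0.09×8.2)×10⁻⁴ = 1.268×10⁻⁴ K⁻¹
Layer 4: α = (0.53 + 0.09×1.8)×10⁻⁴ = 0.692×10⁻⁴ K⁻¹
Layer 1: 120 × 0.46 × 2.78×10⁻⁴ = 0.0153456 m
Layer 2: 580 × 1.97×10⁻⁴ × 1 = 0.11426 m
700–870 m: 170 × 0.76 × 1.268×10⁻⁴ = 0.01638256 m
870–1790 m: 0.692×10⁻⁴ × 920 × 0.33 = 0.02100912 m
Δh = 0.0153456 + 0.11426 + 0.01638256 + 0.02100912 = 0.16699728 m

Δh = 16.7 cm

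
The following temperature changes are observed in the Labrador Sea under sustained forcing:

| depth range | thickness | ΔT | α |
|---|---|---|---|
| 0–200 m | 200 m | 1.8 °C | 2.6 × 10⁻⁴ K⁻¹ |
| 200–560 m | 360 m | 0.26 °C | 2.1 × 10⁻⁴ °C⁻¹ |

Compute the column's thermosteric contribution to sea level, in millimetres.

2.6×10⁻⁴ × 1.8 × 200 = 0.09360 m
Layer 2: 2.1×10⁻⁴ × 0.26 × 360 = 0.019656 m
Δh = 0.09360 + 0.019656 = 0.113256 m

113 mm of thermosteric rise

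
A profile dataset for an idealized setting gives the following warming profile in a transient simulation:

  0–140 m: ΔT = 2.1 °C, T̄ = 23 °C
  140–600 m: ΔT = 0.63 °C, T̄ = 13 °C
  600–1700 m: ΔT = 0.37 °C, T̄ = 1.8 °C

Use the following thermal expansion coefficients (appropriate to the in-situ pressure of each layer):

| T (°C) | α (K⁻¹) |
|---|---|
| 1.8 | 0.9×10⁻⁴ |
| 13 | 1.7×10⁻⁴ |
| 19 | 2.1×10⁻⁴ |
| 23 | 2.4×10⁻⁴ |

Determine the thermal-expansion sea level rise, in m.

Layer 1 at 23 °C → α = 2.4×10⁻⁴ K⁻¹
Layer 2 at 13 °C → α = 1.7×10⁻⁴ K⁻¹
Layer 3 at 1.8 °C → α = 0.9×10⁻⁴ K⁻¹
Layer 1: 2.4×10⁻⁴ × 2.1 × 140 = 0.07056 m
140–600 m: 0.63 × 460 × 1.7×10⁻⁴ = 0.049266 m
600–1700 m: 0.9×10⁻⁴ × 1100 × 0.37 = 0.03663 m
Δh = 0.07056 + 0.049266 + 0.03663 = 0.156456 m

0.156 m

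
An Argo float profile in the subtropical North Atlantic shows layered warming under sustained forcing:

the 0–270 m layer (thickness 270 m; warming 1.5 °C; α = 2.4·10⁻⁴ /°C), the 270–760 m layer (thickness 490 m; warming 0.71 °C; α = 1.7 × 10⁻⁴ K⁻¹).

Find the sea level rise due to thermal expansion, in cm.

15.6 cm of thermosteric rise

1.5 × 270 × 2.4×10⁻⁴ = 0.09720 m
Layer 2: 490 × 0.71 × 1.7×10⁻⁴ = 0.059143 m
Δh = 0.09720 + 0.059143 = 0.156343 m ≈ 15.6 cm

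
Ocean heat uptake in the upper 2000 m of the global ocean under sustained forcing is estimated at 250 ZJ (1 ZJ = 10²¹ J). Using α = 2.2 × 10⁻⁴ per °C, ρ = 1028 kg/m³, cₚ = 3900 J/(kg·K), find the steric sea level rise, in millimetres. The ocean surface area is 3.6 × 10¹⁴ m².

38 mm of thermosteric rise

Per unit area: Q = 250×10²¹ / (3.6×10¹⁴) ≈ 6.944×10⁸ J/m²
Δh = αQ/(ρcₚ) = 2.2×10⁻⁴ × 6.944×10⁸ / (1028 × 3900) ≈ 0.038104 m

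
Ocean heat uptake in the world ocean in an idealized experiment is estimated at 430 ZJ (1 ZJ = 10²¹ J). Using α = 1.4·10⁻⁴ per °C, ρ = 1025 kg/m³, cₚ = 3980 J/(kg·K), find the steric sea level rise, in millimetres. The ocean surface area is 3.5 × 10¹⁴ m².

Per unit area: Q = 430×10²¹ / (3.5×10¹⁴) ≈ 1.229×10⁹ J/m²
Δh = αQ/(ρcₚ) = 1.4×10⁻⁴ × 1.229×10⁹ / (1025 × 3980) ≈ 0.042177 m

about 42.2 mm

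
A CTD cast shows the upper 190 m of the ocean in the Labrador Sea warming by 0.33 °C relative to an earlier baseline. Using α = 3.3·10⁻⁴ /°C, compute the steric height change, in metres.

Δh = αΔT·H = 3.3×10⁻⁴ × 0.33 × 190 = 0.020691 m

0.021 m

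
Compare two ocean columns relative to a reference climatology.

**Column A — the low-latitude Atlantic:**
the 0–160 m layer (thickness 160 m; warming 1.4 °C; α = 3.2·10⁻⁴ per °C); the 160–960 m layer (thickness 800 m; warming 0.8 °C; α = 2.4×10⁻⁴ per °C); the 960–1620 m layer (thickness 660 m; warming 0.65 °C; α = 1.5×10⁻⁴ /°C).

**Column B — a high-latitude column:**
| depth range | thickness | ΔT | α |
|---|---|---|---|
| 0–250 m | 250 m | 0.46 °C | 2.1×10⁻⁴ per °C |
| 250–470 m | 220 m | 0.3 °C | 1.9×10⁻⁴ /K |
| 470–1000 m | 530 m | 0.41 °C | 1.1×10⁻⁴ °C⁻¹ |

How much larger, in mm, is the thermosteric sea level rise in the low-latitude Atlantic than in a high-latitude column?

A 0–160 m: 1.4 × 3.2×10⁻⁴ × 160 = 0.07168 m
A 160–960 m: 0.8 × 800 × 2.4×10⁻⁴ = 0.15360 m
A 0.65 × 1.5×10⁻⁴ × 660 = 0.06435 m
A total: 0.28963 m
B 2.1×10⁻⁴ × 250 × 0.46 = 0.02415 m
B Layer 2: 1.9×10⁻⁴ × 220 × 0.3 = 0.01254 m
B 470–1000 m: 1.1×10⁻⁴ × 0.41 × 530 = 0.023903 m
B total: 0.060593 m
Difference: 0.28963 − 0.060593 = 0.229037 m

230 mm larger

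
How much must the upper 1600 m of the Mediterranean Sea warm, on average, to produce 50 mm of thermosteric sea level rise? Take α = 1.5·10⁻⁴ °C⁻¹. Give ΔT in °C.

ΔT ≈ 0.21 °C

ΔT = Δh/(αH) = 0.05 / (1.5×10⁻⁴ × 1600) ≈ 0.2083 °C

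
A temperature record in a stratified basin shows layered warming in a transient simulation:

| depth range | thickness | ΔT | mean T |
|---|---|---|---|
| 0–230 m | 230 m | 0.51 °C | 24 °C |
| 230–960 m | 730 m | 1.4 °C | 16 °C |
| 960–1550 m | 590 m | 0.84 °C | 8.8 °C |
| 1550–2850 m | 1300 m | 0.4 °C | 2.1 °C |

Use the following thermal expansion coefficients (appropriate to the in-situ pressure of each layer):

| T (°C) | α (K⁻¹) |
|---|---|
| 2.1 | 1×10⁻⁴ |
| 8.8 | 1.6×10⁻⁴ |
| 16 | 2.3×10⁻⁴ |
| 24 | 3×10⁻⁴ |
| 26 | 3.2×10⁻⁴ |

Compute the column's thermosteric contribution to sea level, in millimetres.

Layer 1 at 24 °C → α = 3×10⁻⁴ K⁻¹
Layer 2 at 16 °C → α = 2.3×10⁻⁴ K⁻¹
Layer 3 at 8.8 °C → α = 1.6×10⁻⁴ K⁻¹
Layer 4 at 2.1 °C → α = 1×10⁻⁴ K⁻¹
0–230 m: 230 × 0.51 × 3×10⁻⁴ = 0.03519 m
Layer 2: 1.4 × 730 × 2.3×10⁻⁴ = 0.23506 m
960–1550 m: 590 × 1.6×10⁻⁴ × 0.84 = 0.079296 m
1550–2850 m: 0.4 × 1300 × 1×10⁻⁴ = 0.05200 m
Δh = 0.03519 + 0.23506 + 0.079296 + 0.05200 = 0.401546 m

402 mm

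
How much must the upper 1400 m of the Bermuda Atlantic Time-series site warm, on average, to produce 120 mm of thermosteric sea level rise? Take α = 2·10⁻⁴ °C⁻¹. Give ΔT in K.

ΔT = Δh/(αH) = 0.12 / (2×10⁻⁴ × 1400) ≈ 0.4286 K

0.429 K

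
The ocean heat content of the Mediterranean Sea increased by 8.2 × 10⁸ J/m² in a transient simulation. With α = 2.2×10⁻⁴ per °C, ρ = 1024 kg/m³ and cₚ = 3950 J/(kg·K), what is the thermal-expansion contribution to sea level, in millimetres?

Δh = αQ/(ρcₚ) = 2.2×10⁻⁴ × 8.2×10⁸ / (1024 × 3950) ≈ 0.04460 m

44.6 mm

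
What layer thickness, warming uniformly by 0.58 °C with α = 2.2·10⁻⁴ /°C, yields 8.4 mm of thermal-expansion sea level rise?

about 65.8 m

H = Δh/(αΔT) = 0.0084 / (2.2×10⁻⁴ × 0.58) ≈ 65.83 m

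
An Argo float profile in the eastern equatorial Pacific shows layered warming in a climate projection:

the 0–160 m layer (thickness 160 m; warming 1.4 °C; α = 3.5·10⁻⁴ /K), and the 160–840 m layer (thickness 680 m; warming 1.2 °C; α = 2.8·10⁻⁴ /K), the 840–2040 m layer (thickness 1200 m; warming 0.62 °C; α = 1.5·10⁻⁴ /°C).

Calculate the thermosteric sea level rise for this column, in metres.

Δh = 0.418 m

3.5×10⁻⁴ × 1.4 × 160 = 0.07840 m
160–840 m: 2.8×10⁻⁴ × 680 × 1.2 = 0.22848 m
0.62 × 1.5×10⁻⁴ × 1200 = 0.11160 m
Δh = 0.07840 + 0.22848 + 0.11160 = 0.41848 m ≈ 0.418 m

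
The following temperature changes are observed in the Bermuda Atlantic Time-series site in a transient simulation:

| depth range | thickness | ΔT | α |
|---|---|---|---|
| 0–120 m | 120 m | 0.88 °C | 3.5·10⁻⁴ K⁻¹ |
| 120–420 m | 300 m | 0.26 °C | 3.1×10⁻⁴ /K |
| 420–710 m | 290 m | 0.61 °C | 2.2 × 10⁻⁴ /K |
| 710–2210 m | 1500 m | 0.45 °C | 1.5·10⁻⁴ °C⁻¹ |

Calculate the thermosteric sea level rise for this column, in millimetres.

Δh ≈ 201 mm

0–120 m: 0.88 × 3.5×10⁻⁴ × 120 = 0.03696 m
0.26 × 300 × 3.1×10⁻⁴ = 0.02418 m
420–710 m: 0.61 × 2.2×10⁻⁴ × 290 = 0.038918 m
1.5×10⁻⁴ × 0.45 × 1500 = 0.10125 m
Δh = 0.03696 + 0.02418 + 0.038918 + 0.10125 = 0.201308 m ≈ 201 mm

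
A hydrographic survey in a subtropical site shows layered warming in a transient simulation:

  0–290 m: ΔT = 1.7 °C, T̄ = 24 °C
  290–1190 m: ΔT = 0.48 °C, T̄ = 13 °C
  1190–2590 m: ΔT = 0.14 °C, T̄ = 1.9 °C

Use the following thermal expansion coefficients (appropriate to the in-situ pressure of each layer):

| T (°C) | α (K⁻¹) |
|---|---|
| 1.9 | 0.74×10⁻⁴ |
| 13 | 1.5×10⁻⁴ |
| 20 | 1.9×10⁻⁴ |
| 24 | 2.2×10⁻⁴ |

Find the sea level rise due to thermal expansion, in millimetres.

Layer 1 at 24 °C → α = 2.2×10⁻⁴ K⁻¹
Layer 2 at 13 °C → α = 1.5×10⁻⁴ K⁻¹
Layer 3 at 1.9 °C → α = 0.74×10⁻⁴ K⁻¹
Layer 1: 1.7 × 290 × 2.2×10⁻⁴ = 0.10846 m
0.48 × 1.5×10⁻⁴ × 900 = 0.06480 m
Layer 3: 0.74×10⁻⁴ × 1400 × 0.14 = 0.014504 m
Δh = 0.10846 + 0.06480 + 0.014504 = 0.187764 m

about 188 mm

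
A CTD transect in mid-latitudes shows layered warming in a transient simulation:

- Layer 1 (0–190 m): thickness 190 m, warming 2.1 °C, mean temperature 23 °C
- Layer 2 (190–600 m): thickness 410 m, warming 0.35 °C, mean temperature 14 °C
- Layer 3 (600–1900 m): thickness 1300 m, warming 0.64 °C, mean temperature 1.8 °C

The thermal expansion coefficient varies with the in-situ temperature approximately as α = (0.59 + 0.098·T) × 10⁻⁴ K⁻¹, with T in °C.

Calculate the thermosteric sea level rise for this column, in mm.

Layer 1: α = (0.59 + 0.098×23)×10⁻⁴ = 2.844×10⁻⁴ K⁻¹
Layer 2: α = (0.59 + 0.098×14)×10⁻⁴ = 1.962×10⁻⁴ K⁻¹
Layer 3: α = (0.59 + 0.098×1.8)×10⁻⁴ = 0.7664×10⁻⁴ K⁻¹
0–190 m: 2.1 × 2.844×10⁻⁴ × 190 = 0.1134756 m
190–600 m: 410 × 0.35 × 1.962×10⁻⁴ = 0.0281547 m
0.7664×10⁻⁴ × 0.64 × 1300 = 0.06376448 m
Δh = 0.1134756 + 0.0281547 + 0.06376448 = 0.20539478 m

Δh = 205 mm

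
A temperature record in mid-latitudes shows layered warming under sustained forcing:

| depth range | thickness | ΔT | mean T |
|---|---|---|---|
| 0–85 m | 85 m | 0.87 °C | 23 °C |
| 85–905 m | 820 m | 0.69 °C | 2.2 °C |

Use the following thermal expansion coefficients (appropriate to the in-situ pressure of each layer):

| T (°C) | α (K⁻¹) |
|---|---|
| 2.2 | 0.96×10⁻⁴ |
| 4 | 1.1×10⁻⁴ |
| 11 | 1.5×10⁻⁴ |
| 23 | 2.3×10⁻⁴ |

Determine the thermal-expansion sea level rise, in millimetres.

Layer 1 at 23 °C → α = 2.3×10⁻⁴ K⁻¹
Layer 2 at 2.2 °C → α = 0.96×10⁻⁴ K⁻¹
2.3×10⁻⁴ × 85 × 0.87 = 0.0170085 m
0.96×10⁻⁴ × 0.69 × 820 = 0.0543168 m
Δh = 0.0170085 + 0.0543168 = 0.0713253 m

71 mm of thermosteric rise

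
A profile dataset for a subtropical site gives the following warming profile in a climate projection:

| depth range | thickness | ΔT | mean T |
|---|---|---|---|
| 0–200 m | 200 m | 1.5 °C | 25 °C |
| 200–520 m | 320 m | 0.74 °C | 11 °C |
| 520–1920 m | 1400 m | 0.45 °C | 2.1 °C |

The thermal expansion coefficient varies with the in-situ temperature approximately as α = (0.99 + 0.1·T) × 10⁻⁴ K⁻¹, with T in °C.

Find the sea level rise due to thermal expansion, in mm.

Layer 1: α = (0.99 + 0.1×25)×10⁻⁴ = 3.49×10⁻⁴ K⁻¹
Layer 2: α = (0.99 + 0.1×11)×10⁻⁴ = 2.09×10⁻⁴ K⁻¹
Layer 3: α = (0.99 + 0.1×2.1)×10⁻⁴ = 1.2×10⁻⁴ K⁻¹
Layer 1: 3.49×10⁻⁴ × 1.5 × 200 = 0.10470 m
0.74 × 2.09×10⁻⁴ × 320 = 0.0494912 m
Layer 3: 1.2×10⁻⁴ × 1400 × 0.45 = 0.07560 m
Δh = 0.10470 + 0.0494912 + 0.07560 = 0.2297912 m ≈ 230 mm

Δh ≈ 230 mm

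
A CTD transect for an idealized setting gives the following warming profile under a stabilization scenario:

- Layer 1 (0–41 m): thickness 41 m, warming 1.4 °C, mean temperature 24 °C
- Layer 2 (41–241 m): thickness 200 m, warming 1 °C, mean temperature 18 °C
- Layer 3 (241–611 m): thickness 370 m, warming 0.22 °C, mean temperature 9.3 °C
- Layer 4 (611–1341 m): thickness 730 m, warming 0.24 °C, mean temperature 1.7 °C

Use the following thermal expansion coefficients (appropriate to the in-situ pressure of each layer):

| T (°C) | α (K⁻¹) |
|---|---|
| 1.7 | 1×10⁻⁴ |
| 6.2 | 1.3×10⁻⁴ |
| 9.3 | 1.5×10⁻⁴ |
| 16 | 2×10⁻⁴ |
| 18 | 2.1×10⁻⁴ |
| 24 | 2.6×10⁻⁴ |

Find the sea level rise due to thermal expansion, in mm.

Layer 1 at 24 °C → α = 2.6×10⁻⁴ K⁻¹
Layer 2 at 18 °C → α = 2.1×10⁻⁴ K⁻¹
Layer 3 at 9.3 °C → α = 1.5×10⁻⁴ K⁻¹
Layer 4 at 1.7 °C → α = 1×10⁻⁴ K⁻¹
41 × 2.6×10⁻⁴ × 1.4 = 0.014924 m
1 × 2.1×10⁻⁴ × 200 = 0.04200 m
Layer 3: 1.5×10⁻⁴ × 0.22 × 370 = 0.01221 m
Layer 4: 1×10⁻⁴ × 0.24 × 730 = 0.01752 m
Δh = 0.014924 + 0.04200 + 0.01221 + 0.01752 = 0.086654 m

about 87 mm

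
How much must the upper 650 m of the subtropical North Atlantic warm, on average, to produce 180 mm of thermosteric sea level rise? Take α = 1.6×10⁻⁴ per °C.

ΔT = Δh/(αH) = 0.18 / (1.6×10⁻⁴ × 650) ≈ 1.731 K

ΔT ≈ 1.73 K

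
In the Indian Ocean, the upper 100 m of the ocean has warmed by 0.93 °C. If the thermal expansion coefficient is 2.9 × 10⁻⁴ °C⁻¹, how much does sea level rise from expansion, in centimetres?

Δh = αΔT·H = 2.9×10⁻⁴ × 0.93 × 100 = 0.02697 m

2.70 cm of thermosteric rise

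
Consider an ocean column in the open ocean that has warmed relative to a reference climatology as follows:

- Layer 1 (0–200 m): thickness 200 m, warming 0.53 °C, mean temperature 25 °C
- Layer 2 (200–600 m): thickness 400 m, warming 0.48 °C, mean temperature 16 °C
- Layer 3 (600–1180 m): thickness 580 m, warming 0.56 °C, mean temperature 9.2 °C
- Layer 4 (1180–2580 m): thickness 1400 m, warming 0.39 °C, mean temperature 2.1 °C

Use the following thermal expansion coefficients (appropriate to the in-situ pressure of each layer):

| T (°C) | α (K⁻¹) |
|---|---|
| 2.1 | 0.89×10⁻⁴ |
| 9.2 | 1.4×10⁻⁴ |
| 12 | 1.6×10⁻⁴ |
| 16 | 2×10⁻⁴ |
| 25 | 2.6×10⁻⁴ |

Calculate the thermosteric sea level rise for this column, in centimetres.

Layer 1 at 25 °C → α = 2.6×10⁻⁴ K⁻¹
Layer 2 at 16 °C → α = 2×10⁻⁴ K⁻¹
Layer 3 at 9.2 °C → α = 1.4×10⁻⁴ K⁻¹
Layer 4 at 2.1 °C → α = 0.89×10⁻⁴ K⁻¹
Layer 1: 200 × 2.6×10⁻⁴ × 0.53 = 0.02756 m
0.48 × 400 × 2×10⁻⁴ = 0.03840 m
1.4×10⁻⁴ × 580 × 0.56 = 0.045472 m
1400 × 0.39 × 0.89×10⁻⁴ = 0.048594 m
Δh = 0.02756 + 0.03840 + 0.045472 + 0.048594 = 0.160026 m

Δh ≈ 16.0 cm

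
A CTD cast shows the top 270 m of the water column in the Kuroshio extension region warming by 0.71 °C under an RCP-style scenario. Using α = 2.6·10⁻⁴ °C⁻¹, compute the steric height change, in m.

Δh = αΔT·H = 2.6×10⁻⁴ × 0.71 × 270 = 0.049842 m

about 0.0498 m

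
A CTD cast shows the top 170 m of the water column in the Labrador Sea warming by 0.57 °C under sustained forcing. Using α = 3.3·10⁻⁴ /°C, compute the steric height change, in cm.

Δh = αΔT·H = 3.3×10⁻⁴ × 0.57 × 170 = 0.031977 m

about 3.20 cm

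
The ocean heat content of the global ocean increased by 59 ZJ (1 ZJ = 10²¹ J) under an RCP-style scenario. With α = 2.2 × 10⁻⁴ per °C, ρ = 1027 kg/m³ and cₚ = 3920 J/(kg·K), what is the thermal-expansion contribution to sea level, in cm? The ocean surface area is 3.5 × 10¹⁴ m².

Δh ≈ 0.921 cm

Per unit area: Q = 59×10²¹ / (3.5×10¹⁴) ≈ 1.686×10⁸ J/m²
Δh = αQ/(ρcₚ) = 2.2×10⁻⁴ × 1.686×10⁸ / (1027 × 3920) ≈ 0.0092135 m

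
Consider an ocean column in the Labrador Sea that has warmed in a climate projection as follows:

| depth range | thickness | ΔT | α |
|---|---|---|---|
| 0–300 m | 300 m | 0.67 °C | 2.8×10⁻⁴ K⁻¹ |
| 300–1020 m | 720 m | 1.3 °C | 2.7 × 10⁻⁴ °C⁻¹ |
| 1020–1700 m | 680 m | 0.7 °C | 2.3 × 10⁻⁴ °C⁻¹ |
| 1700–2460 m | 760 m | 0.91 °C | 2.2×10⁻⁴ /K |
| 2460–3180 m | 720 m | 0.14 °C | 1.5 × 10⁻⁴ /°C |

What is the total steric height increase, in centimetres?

Layer 1: 300 × 2.8×10⁻⁴ × 0.67 = 0.05628 m
300–1020 m: 2.7×10⁻⁴ × 720 × 1.3 = 0.25272 m
1020–1700 m: 680 × 2.3×10⁻⁴ × 0.7 = 0.10948 m
Layer 4: 2.2×10⁻⁴ × 0.91 × 760 = 0.152152 m
2460–3180 m: 1.5×10⁻⁴ × 0.14 × 720 = 0.01512 m
Δh = 0.05628 + 0.25272 + 0.10948 + 0.152152 + 0.01512 = 0.585752 m

about 59 cm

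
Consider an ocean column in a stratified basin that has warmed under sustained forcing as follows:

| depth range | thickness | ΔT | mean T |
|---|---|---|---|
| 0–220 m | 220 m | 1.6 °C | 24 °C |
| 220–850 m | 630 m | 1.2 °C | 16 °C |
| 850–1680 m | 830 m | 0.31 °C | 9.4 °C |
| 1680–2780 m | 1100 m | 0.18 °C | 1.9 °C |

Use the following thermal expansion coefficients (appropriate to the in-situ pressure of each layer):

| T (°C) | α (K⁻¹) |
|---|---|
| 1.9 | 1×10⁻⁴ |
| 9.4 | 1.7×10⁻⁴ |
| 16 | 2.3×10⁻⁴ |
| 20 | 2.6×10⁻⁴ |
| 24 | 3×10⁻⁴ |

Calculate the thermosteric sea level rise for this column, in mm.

Layer 1 at 24 °C → α = 3×10⁻⁴ K⁻¹
Layer 2 at 16 °C → α = 2.3×10⁻⁴ K⁻¹
Layer 3 at 9.4 °C → α = 1.7×10⁻⁴ K⁻¹
Layer 4 at 1.9 °C → α = 1×10⁻⁴ K⁻¹
Layer 1: 3×10⁻⁴ × 220 × 1.6 = 0.10560 m
Layer 2: 1.2 × 630 × 2.3×10⁻⁴ = 0.17388 m
830 × 1.7×10⁻⁴ × 0.31 = 0.043741 m
0.18 × 1100 × 1×10⁻⁴ = 0.01980 m
Δh = 0.10560 + 0.17388 + 0.043741 + 0.01980 = 0.343021 m ≈ 343 mm

about 343 mm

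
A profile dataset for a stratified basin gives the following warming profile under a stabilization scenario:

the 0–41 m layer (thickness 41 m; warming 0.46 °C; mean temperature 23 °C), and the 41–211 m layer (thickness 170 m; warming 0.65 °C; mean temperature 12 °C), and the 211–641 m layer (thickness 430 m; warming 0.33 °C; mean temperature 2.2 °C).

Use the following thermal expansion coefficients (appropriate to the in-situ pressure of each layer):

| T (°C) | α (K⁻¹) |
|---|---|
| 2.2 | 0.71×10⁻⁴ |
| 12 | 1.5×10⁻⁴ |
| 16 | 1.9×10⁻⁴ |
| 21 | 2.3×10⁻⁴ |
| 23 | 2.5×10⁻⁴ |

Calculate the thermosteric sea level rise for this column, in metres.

Layer 1 at 23 °C → α = 2.5×10⁻⁴ K⁻¹
Layer 2 at 12 °C → α = 1.5×10⁻⁴ K⁻¹
Layer 3 at 2.2 °C → α = 0.71×10⁻⁴ K⁻¹
0–41 m: 2.5×10⁻⁴ × 41 × 0.46 = 0.004715 m
41–211 m: 1.5×10⁻⁴ × 170 × 0.65 = 0.016575 m
211–641 m: 0.33 × 0.71×10⁻⁴ × 430 = 0.0100749 m
Δh = 0.004715 + 0.016575 + 0.0100749 = 0.0313649 m

about 0.0314 m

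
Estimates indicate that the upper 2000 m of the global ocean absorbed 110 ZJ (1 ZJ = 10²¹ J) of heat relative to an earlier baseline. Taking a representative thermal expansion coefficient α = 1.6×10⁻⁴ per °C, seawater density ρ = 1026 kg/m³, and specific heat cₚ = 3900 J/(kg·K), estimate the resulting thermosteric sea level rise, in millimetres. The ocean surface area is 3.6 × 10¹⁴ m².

about 12.2 mm

Per unit area: Q = 110×10²¹ / (3.6×10¹⁴) ≈ 3.056×10⁸ J/m²
Δh = αQ/(ρcₚ) = 1.6×10⁻⁴ × 3.056×10⁸ / (1026 × 3900) ≈ 0.01222 m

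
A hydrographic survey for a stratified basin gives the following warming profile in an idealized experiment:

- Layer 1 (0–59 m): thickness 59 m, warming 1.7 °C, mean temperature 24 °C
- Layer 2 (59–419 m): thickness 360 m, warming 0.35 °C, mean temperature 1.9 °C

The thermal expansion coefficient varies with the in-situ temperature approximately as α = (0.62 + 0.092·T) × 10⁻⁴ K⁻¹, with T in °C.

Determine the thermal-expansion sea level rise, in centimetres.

Δh = 3.84 cm

Layer 1: α = (0.62 + 0.092×24)×10⁻⁴ = 2.828×10⁻⁴ K⁻¹
Layer 2: α = (0.62 + 0.092×1.9)×10⁻⁴ = 0.7948×10⁻⁴ K⁻¹
0–59 m: 2.828×10⁻⁴ × 1.7 × 59 = 0.02836484 m
59–419 m: 0.35 × 0.7948×10⁻⁴ × 360 = 0.01001448 m
Δh = 0.02836484 + 0.01001448 = 0.03837932 m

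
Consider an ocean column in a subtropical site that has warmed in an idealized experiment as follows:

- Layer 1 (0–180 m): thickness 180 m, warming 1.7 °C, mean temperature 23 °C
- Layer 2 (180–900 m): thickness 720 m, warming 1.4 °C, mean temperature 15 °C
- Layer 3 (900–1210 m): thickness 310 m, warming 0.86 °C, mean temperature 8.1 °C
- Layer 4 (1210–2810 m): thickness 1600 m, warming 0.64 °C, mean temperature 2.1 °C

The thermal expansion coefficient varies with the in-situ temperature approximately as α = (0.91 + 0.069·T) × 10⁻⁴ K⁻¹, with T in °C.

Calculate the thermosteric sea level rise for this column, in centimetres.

42.0 cm of thermosteric rise

Layer 1: α = (0.91 + 0.069×23)×10⁻⁴ = 2.497×10⁻⁴ K⁻¹
Layer 2: α = (0.91 + 0.069×15)×10⁻⁴ = 1.945×10⁻⁴ K⁻¹
Layer 3: α = (0.91 + 0.069×8.1)×10⁻⁴ = 1.4689×10⁻⁴ K⁻¹
Layer 4: α = (0.91 + 0.069×2.1)×10⁻⁴ = 1.0549×10⁻⁴ K⁻¹
0–180 m: 2.497×10⁻⁴ × 1.7 × 180 = 0.0764082 m
720 × 1.945×10⁻⁴ × 1.4 = 0.196056 m
0.86 × 310 × 1.4689×10⁻⁴ = 0.039160874 m
Layer 4: 0.64 × 1.0549×10⁻⁴ × 1600 = 0.10802176 m
Δh = 0.0764082 + 0.196056 + 0.039160874 + 0.10802176 = 0.419646834 m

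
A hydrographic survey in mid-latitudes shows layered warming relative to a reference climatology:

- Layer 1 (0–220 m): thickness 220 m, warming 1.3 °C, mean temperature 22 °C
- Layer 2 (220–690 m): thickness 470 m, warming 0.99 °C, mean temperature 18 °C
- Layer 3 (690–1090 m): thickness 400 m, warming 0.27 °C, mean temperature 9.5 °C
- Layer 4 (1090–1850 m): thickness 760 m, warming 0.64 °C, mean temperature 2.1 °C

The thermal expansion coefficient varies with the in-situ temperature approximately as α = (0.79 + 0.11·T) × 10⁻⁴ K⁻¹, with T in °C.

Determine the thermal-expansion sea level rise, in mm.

Layer 1: α = (0.79 + 0.11×22)×10⁻⁴ = 3.21×10⁻⁴ K⁻¹
Layer 2: α = (0.79 + 0.11×18)×10⁻⁴ = 2.77×10⁻⁴ K⁻¹
Layer 3: α = (0.79 + 0.11×9.5)×10⁻⁴ = 1.835×10⁻⁴ K⁻¹
Layer 4: α = (0.79 + 0.11×2.1)×10⁻⁴ = 1.021×10⁻⁴ K⁻¹
0–220 m: 3.21×10⁻⁴ × 1.3 × 220 = 0.091806 m
Layer 2: 2.77×10⁻⁴ × 470 × 0.99 = 0.1288881 m
Layer 3: 400 × 1.835×10⁻⁴ × 0.27 = 0.019818 m
1090–1850 m: 760 × 0.64 × 1.021×10⁻⁴ = 0.04966144 m
Δh = 0.091806 + 0.1288881 + 0.019818 + 0.04966144 = 0.29017354 m

Δh = 290 mm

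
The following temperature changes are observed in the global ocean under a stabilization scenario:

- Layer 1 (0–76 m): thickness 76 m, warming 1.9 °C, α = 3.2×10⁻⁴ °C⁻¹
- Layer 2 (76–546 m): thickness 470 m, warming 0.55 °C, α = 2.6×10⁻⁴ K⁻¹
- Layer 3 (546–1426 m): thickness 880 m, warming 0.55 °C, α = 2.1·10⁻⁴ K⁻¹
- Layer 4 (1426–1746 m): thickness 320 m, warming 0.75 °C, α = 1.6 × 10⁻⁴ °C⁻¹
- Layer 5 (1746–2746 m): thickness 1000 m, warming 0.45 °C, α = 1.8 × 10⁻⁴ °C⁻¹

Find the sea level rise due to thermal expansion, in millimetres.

Δh ≈ 330 mm

Layer 1: 3.2×10⁻⁴ × 76 × 1.9 = 0.046208 m
0.55 × 470 × 2.6×10⁻⁴ = 0.06721 m
880 × 0.55 × 2.1×10⁻⁴ = 0.10164 m
1426–1746 m: 320 × 0.75 × 1.6×10⁻⁴ = 0.03840 m
1746–2746 m: 0.45 × 1.8×10⁻⁴ × 1000 = 0.08100 m
Δh = 0.046208 + 0.06721 + 0.10164 + 0.03840 + 0.08100 = 0.334458 m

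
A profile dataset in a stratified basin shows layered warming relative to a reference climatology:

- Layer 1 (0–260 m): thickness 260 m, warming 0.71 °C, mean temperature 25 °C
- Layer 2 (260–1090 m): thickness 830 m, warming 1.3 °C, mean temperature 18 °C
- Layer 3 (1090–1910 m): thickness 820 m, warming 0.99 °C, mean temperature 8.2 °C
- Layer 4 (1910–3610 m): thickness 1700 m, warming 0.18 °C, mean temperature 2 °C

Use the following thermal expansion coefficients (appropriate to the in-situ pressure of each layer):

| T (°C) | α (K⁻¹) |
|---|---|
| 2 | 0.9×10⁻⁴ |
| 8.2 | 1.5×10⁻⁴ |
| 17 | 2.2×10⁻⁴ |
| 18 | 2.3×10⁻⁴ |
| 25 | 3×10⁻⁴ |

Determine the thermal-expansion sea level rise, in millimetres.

Δh ≈ 450 mm

Layer 1 at 25 °C → α = 3×10⁻⁴ K⁻¹
Layer 2 at 18 °C → α = 2.3×10⁻⁴ K⁻¹
Layer 3 at 8.2 °C → α = 1.5×10⁻⁴ K⁻¹
Layer 4 at 2 °C → α = 0.9×10⁻⁴ K⁻¹
260 × 0.71 × 3×10⁻⁴ = 0.05538 m
Layer 2: 830 × 2.3×10⁻⁴ × 1.3 = 0.24817 m
Layer 3: 820 × 0.99 × 1.5×10⁻⁴ = 0.12177 m
Layer 4: 1700 × 0.9×10⁻⁴ × 0.18 = 0.02754 m
Δh = 0.05538 + 0.24817 + 0.12177 + 0.02754 = 0.45286 m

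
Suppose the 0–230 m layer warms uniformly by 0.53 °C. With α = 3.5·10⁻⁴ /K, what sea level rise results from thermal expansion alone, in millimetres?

Δh ≈ 42.7 mm

Δh = αΔT·H = 3.5×10⁻⁴ × 0.53 × 230 = 0.042665 m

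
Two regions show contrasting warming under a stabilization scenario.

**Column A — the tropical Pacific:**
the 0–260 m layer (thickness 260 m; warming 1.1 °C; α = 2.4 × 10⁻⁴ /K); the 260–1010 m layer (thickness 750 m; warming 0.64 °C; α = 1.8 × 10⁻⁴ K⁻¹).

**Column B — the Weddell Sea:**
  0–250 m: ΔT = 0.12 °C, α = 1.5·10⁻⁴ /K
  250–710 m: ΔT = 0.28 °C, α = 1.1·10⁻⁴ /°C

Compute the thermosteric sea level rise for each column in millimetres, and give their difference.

A: 155 mm; B: 18.7 mm; difference 136 mm

A 260 × 1.1 × 2.4×10⁻⁴ = 0.06864 m
A 750 × 0.64 × 1.8×10⁻⁴ = 0.08640 m
A total: 0.15504 m
B 1.5×10⁻⁴ × 250 × 0.12 = 0.00450 m
B 1.1×10⁻⁴ × 460 × 0.28 = 0.014168 m
B total: 0.018668 m
Difference: 0.15504 − 0.018668 = 0.136372 m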